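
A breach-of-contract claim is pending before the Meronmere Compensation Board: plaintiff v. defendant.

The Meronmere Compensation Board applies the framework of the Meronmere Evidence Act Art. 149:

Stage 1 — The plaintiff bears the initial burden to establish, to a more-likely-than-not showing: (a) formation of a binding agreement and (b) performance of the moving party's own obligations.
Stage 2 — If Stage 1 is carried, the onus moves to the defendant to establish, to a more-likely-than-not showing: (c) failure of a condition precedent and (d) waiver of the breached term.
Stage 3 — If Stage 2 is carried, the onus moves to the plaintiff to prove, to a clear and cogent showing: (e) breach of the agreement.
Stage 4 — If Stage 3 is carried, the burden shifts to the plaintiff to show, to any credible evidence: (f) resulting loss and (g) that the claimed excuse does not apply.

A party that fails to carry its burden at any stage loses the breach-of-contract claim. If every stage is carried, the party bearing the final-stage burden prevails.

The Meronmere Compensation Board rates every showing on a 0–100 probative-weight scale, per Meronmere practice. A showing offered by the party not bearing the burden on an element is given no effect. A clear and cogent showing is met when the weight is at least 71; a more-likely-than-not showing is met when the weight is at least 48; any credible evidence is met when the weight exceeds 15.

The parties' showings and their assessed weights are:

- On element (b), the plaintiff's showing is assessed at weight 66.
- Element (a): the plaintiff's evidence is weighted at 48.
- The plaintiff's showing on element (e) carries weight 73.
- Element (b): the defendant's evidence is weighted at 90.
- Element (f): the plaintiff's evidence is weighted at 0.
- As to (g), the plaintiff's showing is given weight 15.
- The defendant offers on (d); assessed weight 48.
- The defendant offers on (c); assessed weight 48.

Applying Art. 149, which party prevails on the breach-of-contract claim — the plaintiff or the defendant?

At Stage 1 the plaintiff must meet a more-likely-than-not showing (weight is at least 48): on (a) the weight is 48, ≥ 48, so (a) meets the standard; on (b) the weight is 66 (the defendant's 90 is given no effect), which does reach 48, so (b) meets the standard.
  All elements met. The burden passes to the defendant.
At Stage 2 the defendant must meet a more-likely-than-not showing (weight is at least 48): on (c) the weight is 48, ≥ 48, so (c) meets the standard; on (d) the weight is 48, which does reach 48, so (d) meets the standard.
  All elements met. The burden passes to the plaintiff.
At Stage 3 the plaintiff must meet a clear and cogent showing (weight is at least 71): on (e) the weight is 73, which does reach 71, so (e) meets the standard.
  Stage 3 is satisfied; the plaintiff continues to bear the burden.
At Stage 4 the plaintiff must meet any credible evidence (weight exceeds 15): on (f) the weight is 0, which does not exceed 15, so (f) does not meet the standard; on (g) the weight is 15, which does not exceed 15, so (g) does not meet the standard.
  Not every element is met, so the plaintiff fails to carry Stage 4.
So the defendant prevails.

defendant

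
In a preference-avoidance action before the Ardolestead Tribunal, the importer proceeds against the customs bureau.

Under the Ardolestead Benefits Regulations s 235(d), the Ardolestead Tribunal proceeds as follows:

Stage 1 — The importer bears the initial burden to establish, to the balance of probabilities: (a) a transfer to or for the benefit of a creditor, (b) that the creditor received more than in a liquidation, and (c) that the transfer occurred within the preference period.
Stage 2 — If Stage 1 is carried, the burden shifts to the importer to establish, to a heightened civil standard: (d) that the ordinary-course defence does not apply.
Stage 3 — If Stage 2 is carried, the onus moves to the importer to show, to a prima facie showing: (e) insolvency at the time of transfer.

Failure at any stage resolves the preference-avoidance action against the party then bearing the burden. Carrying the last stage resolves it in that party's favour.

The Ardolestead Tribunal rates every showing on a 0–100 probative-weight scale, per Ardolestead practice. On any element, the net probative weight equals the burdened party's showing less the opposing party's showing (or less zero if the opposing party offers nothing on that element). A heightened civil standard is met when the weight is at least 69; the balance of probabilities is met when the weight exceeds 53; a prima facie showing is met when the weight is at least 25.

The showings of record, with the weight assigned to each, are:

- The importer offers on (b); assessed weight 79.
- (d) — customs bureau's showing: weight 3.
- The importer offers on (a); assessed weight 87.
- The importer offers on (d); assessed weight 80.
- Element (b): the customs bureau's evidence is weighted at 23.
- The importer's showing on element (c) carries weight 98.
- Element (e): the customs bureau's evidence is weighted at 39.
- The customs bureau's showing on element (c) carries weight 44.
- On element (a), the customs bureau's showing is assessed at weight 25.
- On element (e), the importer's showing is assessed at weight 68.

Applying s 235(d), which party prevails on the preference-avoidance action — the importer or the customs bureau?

importer

Stage 1 — burden on importer; standard: the balance of probabilities (weight exceeds 53).
    (a): 87 − 25 = 62 > 53 [met]
    (b): 79 − 23 = 56 > 53 [met]
    (c): 98 − 44 = 54 > 53 [met]
  Stage 1 is satisfied; the importer continues to bear the burden.
Stage 2 — burden on importer; standard: a heightened civil standard (weight is at least 69).
    (d): 80 − 3 = 77 ≥ 69 [met]
  Stage 2 carried; the burden remains with the importer.
Stage 3 — burden on importer; standard: a prima facie showing (weight is at least 25).
    (e): 68 − 39 = 29 ≥ 25 [met]
  All elements met at the final stage.
All stages carried — the importer prevails.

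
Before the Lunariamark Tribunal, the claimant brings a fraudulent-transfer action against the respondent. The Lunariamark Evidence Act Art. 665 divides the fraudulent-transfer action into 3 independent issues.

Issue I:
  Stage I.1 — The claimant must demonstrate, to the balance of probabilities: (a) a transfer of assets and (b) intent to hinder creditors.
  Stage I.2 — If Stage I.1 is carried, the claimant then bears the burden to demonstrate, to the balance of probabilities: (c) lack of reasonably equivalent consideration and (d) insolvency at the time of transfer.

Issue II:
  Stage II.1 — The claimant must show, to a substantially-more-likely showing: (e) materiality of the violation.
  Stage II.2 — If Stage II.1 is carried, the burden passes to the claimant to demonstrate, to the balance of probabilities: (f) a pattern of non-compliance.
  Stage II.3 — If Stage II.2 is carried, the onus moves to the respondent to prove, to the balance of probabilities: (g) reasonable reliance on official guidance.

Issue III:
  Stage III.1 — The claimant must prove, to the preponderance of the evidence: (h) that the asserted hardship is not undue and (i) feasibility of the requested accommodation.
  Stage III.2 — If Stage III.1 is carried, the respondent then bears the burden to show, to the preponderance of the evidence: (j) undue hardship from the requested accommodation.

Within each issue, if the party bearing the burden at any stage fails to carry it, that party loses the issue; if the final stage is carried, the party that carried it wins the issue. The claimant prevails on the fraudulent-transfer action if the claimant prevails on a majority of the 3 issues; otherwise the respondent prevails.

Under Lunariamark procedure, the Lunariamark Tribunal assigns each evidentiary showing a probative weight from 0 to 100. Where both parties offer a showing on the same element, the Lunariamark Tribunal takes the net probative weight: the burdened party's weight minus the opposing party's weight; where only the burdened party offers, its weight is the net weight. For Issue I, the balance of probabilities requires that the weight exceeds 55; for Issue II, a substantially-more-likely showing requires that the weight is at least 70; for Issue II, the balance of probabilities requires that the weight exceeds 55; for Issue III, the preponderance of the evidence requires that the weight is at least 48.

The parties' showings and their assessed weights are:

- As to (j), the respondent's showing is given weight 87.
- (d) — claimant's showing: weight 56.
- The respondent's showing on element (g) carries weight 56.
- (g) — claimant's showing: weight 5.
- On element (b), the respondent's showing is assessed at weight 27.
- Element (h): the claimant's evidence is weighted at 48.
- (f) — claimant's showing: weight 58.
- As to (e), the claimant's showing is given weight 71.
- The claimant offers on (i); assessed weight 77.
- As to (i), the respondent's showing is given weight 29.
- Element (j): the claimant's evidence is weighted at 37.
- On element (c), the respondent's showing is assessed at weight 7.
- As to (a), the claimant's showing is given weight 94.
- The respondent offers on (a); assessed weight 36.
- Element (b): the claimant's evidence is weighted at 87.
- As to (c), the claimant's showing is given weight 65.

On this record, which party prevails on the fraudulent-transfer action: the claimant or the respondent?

— Issue I —
At Stage I.1 the claimant must meet the balance of probabilities (weight exceeds 55): on (a) the weight is 94 less the opposing 36 gives net 58, which does exceed 55, so (a) meets the standard; on (b) the weight is 87 less the opposing 27 gives net 60, which does exceed 55, so (b) meets the standard.
  Stage I.1 is satisfied; the claimant continues to bear the burden.
At Stage I.2 the claimant must meet the balance of probabilities (weight exceeds 55): on (c) the weight is 65 less the opposing 7 gives net 58, which does exceed 55, so (c) meets the standard; on (d) the weight is 56, which does exceed 55, so (d) meets the standard.
  All elements met at the final stage.
Every stage carried; the claimant prevails on this issue.
— Issue II —
Stage II.1 (claimant, a substantially-more-likely showing, weight is at least 70): (e) 71 ≥ 70 — meets.
  Stage II.1 carried; the burden remains with the claimant.
Stage II.2 (claimant, the balance of probabilities, weight exceeds 55): (f) 58 > 55 — meets.
  Stage II.2 is satisfied; the onus moves to the respondent.
Stage II.3 (respondent, the balance of probabilities, weight exceeds 55): (g) net 56−5=51 ≤ 55 — fails.
  Stage II.3 not carried; the respondent fails its burden.
So the claimant prevails on this issue.
— Issue III —
Stage III.1 (claimant, the preponderance of the evidence, weight is at least 48): (h) 48 ≥ 48 — meets; (i) net 77−29=48 ≥ 48 — meets.
  Stage III.1 is satisfied; the onus moves to the respondent.
Stage III.2 (respondent, the preponderance of the evidence, weight is at least 48): (j) net 87−37=50 ≥ 48 — meets.
  Stage III.2 carried; the final stage is satisfied.
With every stage satisfied, the respondent prevails on this issue.
Per-issue: Issue I → claimant; Issue II → claimant; Issue III → respondent. The claimant must prevail on a majority of issues; overall, the claimant prevails.

claimant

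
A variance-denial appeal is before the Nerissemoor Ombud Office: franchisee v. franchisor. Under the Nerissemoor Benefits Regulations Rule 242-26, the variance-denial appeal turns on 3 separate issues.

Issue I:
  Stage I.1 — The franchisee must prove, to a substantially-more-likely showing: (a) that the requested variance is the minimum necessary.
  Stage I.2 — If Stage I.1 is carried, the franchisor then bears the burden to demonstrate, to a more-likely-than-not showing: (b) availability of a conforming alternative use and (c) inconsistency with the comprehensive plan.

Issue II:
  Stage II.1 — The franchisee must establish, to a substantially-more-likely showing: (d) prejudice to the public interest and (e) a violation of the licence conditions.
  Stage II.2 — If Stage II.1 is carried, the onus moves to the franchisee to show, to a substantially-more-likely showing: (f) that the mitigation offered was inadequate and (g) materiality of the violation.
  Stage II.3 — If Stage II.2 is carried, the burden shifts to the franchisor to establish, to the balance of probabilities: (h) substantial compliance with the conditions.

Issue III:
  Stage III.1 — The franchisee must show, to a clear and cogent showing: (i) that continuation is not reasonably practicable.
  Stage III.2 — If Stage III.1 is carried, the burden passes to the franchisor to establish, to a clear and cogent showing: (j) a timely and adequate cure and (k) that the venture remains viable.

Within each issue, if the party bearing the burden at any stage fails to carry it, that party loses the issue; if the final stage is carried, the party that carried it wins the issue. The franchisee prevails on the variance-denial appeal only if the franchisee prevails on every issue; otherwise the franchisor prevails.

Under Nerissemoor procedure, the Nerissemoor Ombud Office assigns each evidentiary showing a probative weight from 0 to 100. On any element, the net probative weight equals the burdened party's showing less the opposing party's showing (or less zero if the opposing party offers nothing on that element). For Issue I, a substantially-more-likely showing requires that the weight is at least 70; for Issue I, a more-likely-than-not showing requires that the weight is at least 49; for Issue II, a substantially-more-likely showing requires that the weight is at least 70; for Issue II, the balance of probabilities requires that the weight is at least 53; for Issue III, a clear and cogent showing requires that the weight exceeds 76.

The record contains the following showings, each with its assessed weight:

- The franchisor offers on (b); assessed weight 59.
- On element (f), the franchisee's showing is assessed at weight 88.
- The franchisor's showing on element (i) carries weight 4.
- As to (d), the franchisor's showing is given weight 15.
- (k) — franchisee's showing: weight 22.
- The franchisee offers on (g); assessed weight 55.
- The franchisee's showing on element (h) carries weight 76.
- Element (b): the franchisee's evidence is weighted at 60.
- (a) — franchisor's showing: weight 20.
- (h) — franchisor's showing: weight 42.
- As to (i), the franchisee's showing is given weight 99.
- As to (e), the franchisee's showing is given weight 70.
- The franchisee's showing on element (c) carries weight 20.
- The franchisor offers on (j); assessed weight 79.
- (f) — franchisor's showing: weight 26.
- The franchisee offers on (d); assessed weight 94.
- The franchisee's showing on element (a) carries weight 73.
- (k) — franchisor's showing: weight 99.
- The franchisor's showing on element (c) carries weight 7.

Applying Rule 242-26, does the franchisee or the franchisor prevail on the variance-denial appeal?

franchisor

— Issue I —
Stage I.1 — burden on franchisee; standard: a substantially-more-likely showing (weight is at least 70).
    (a): 73 − 20 = 53 < 70 [not met]
  Not every element is met, so the franchisee fails to carry Stage I.1.
So the franchisor prevails on this issue.
— Issue II —
Stage II.1 (franchisee, a substantially-more-likely showing, weight is at least 70): (d) net 94−15=79 ≥ 70 — meets; (e) 70 ≥ 70 — meets.
  Stage II.1 carried; the burden remains with the franchisee.
Stage II.2 (franchisee, a substantially-more-likely showing, weight is at least 70): (f) net 88−26=62 < 70 — fails; (g) 55 < 70 — fails.
  The franchisee does not carry Stage II.2.
The analysis ends at Stage II.2; the franchisor prevails on this issue.
— Issue III —
At Stage III.1 the franchisee must meet a clear and cogent showing (weight exceeds 76): on (i) the weight is 99 less the opposing 4 gives net 95, > 76, so (i) meets the standard.
  Stage III.1 carried; the burden shifts to the franchisor.
At Stage III.2 the franchisor must meet a clear and cogent showing (weight exceeds 76): on (j) the weight is 79, which does exceed 76, so (j) meets the standard; on (k) the weight is 99 less the opposing 22 gives net 77, which does exceed 76, so (k) meets the standard.
  Stage III.2 carried; the final stage is satisfied.
Every stage carried; the franchisor prevails on this issue.
Per-issue: Issue I → franchisor; Issue II → franchisor; Issue III → franchisor. The franchisee must prevail on every issue; overall, the franchisor prevails.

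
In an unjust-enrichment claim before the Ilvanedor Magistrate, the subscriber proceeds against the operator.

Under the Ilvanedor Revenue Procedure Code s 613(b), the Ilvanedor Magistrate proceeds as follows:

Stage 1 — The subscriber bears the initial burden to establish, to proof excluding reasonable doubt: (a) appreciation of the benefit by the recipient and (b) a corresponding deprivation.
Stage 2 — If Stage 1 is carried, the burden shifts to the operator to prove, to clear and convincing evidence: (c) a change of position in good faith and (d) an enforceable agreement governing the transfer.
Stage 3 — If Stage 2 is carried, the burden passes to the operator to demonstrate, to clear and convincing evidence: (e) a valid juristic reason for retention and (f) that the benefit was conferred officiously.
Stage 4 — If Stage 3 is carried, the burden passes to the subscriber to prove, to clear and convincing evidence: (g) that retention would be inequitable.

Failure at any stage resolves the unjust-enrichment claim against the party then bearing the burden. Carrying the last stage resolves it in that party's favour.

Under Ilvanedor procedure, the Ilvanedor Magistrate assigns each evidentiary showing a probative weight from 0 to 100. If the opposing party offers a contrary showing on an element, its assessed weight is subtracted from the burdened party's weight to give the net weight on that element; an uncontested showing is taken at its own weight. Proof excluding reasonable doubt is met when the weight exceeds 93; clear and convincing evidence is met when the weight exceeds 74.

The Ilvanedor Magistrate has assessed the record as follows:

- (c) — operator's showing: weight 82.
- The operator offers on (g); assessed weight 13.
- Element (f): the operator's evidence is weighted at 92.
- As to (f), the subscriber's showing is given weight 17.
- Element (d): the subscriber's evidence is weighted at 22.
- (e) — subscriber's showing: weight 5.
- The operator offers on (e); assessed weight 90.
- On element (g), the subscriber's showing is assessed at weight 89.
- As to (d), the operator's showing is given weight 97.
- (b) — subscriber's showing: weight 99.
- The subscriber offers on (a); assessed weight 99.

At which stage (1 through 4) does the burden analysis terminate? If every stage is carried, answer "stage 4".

Stage 1 (subscriber, proof excluding reasonable doubt, weight exceeds 93): (a) 99 > 93 — meets; (b) 99 > 93 — meets.
  Stage 1 is satisfied; the onus moves to the operator.
Stage 2 (operator, clear and convincing evidence, weight exceeds 74): (c) 82 > 74 — meets; (d) net 97−22=75 > 74 — meets.
  All elements met. The operator retains the burden for Stage 3.
Stage 3 (operator, clear and convincing evidence, weight exceeds 74): (e) net 90−5=85 > 74 — meets; (f) net 92−17=75 > 74 — meets.
  Stage 3 carried; the burden shifts to the subscriber.
Stage 4 (subscriber, clear and convincing evidence, weight exceeds 74): (g) net 89−13=76 > 74 — meets.
  Stage 4 carried; the final stage is satisfied.
Every stage carried; the subscriber prevails.

stage 4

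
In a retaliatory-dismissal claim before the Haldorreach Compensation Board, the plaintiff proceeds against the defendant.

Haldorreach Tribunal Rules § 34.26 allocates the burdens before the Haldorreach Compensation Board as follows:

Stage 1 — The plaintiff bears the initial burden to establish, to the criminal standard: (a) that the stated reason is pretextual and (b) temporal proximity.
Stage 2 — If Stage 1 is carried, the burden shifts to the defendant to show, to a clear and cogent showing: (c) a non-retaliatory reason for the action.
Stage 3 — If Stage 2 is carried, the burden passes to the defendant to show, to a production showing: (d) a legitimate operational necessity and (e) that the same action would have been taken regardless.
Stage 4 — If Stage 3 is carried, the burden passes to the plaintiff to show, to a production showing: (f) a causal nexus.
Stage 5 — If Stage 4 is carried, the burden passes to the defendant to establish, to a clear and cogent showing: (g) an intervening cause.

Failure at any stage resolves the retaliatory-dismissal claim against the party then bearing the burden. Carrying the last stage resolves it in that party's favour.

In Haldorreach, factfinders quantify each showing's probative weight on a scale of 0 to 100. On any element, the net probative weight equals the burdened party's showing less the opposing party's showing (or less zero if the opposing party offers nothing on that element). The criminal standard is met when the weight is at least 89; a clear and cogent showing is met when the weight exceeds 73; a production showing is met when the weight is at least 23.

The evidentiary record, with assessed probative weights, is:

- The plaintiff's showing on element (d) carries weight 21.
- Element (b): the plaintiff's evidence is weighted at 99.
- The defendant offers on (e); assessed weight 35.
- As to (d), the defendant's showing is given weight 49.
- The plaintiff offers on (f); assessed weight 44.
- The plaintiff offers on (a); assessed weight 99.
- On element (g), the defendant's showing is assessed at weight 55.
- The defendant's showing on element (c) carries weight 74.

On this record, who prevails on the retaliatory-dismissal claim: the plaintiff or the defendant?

Stage 1 (plaintiff, the criminal standard, weight is at least 89): (a) 99 ≥ 89 — meets; (b) 99 ≥ 89 — meets.
  All elements met. The burden passes to the defendant.
Stage 2 (defendant, a clear and cogent showing, weight exceeds 73): (c) 74 > 73 — meets.
  Stage 2 is satisfied; the defendant continues to bear the burden.
Stage 3 (defendant, a production showing, weight is at least 23): (d) net 49−21=28 ≥ 23 — meets; (e) 35 ≥ 23 — meets.
  The defendant carries Stage 3; the plaintiff now bears the burden.
Stage 4 (plaintiff, a production showing, weight is at least 23): (f) 44 ≥ 23 — meets.
  Stage 4 is satisfied; the onus moves to the defendant.
Stage 5 (defendant, a clear and cogent showing, weight exceeds 73): (g) 55 ≤ 73 — fails.
  The defendant does not carry Stage 5.
The plaintiff prevails.

plaintiff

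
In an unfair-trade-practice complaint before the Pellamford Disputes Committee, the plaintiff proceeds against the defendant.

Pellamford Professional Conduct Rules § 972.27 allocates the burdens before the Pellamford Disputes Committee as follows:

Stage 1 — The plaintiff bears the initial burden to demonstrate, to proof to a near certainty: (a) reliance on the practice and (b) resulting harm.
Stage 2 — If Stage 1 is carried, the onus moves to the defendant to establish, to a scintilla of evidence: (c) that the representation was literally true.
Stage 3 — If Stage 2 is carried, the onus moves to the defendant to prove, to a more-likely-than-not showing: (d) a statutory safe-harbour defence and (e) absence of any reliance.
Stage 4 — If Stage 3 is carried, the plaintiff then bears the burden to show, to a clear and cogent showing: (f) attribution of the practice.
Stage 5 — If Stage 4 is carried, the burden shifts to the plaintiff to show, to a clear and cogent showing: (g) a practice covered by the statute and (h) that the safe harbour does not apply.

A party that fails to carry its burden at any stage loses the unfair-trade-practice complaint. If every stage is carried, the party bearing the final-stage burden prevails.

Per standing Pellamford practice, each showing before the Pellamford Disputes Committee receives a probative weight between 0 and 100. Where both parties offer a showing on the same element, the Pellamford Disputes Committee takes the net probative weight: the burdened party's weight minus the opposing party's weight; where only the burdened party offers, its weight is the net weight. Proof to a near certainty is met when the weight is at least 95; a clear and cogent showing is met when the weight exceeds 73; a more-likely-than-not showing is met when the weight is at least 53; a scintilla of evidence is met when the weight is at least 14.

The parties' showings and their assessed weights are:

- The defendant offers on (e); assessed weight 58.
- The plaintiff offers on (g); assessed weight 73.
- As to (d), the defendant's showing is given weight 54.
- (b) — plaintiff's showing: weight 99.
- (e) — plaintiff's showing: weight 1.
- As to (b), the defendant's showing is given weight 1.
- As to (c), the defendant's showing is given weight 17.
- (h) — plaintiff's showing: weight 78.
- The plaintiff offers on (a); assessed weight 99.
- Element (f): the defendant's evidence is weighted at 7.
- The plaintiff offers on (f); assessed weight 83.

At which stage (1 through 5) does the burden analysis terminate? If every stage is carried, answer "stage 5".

Stage 1 — burden on plaintiff; standard: proof to a near certainty (weight is at least 95).
    (a): 99 ≥ 95 [met]
    (b): 99 − 1 = 98 ≥ 95 [met]
  Stage 1 carried; the burden shifts to the defendant.
Stage 2 — burden on defendant; standard: a scintilla of evidence (weight is at least 14).
    (c): 17 ≥ 14 [met]
  All elements met. The defendant retains the burden for Stage 3.
Stage 3 — burden on defendant; standard: a more-likely-than-not showing (weight is at least 53).
    (d): 54 ≥ 53 [met]
    (e): 58 − 1 = 57 ≥ 53 [met]
  The defendant carries Stage 3; the plaintiff now bears the burden.
Stage 4 — burden on plaintiff; standard: a clear and cogent showing (weight exceeds 73).
    (f): 83 − 7 = 76 > 73 [met]
  All elements met. The plaintiff retains the burden for Stage 5.
Stage 5 — burden on plaintiff; standard: a clear and cogent showing (weight exceeds 73).
    (g): 73 ≤ 73 [not met]
    (h): 78 > 73 [met]
  Not every element is met, so the plaintiff fails to carry Stage 5.
So the defendant prevails.

stage 5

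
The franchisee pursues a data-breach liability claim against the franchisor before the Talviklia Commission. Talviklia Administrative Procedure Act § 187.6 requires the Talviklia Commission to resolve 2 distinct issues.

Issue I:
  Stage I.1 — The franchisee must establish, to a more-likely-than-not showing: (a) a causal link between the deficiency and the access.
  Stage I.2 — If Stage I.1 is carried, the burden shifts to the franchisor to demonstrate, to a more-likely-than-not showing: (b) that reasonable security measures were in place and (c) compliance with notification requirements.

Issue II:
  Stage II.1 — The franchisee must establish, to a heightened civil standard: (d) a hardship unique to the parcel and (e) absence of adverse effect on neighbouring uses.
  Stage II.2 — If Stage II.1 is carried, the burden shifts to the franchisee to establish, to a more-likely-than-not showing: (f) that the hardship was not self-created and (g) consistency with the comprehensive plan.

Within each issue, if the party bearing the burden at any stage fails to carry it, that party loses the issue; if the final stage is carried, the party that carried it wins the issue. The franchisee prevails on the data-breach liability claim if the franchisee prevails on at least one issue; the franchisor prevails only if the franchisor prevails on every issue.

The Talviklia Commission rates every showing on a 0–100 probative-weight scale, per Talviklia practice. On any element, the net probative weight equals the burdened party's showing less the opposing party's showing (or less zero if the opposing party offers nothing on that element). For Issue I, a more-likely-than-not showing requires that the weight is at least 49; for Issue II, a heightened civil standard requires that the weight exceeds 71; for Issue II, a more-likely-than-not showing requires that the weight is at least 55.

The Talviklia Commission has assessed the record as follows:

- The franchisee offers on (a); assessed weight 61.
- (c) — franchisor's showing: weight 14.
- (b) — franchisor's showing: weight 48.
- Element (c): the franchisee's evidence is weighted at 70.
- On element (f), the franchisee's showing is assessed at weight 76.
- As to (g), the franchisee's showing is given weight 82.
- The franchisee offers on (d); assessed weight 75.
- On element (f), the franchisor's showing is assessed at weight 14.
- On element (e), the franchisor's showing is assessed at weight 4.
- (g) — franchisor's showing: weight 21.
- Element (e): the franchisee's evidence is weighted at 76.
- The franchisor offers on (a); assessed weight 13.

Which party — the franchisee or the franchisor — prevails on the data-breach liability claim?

— Issue I —
Stage I.1 — burden on franchisee; standard: a more-likely-than-not showing (weight is at least 49).
    (a): 61 − 13 = 48 < 49 [not met]
  Stage I.1 not carried; the franchisee fails its burden.
The franchisor prevails on this issue.
— Issue II —
At Stage II.1 the franchisee must meet a heightened civil standard (weight exceeds 71): on (d) the weight is 75, which does exceed 71, so (d) meets the standard; on (e) the weight is 76 less the opposing 4 gives net 72, which does exceed 71, so (e) meets the standard.
  Stage II.1 carried; the burden remains with the franchisee.
At Stage II.2 the franchisee must meet a more-likely-than-not showing (weight is at least 55): on (f) the weight is 76 less the opposing 14 gives net 62, which does reach 55, so (f) meets the standard; on (g) the weight is 82 less the opposing 21 gives net 61, which does reach 55, so (g) meets the standard.
  All elements met at the final stage.
All stages carried — the franchisee prevails on this issue.
Per-issue: Issue I → franchisor; Issue II → franchisee. The franchisee must prevail on at least one issue; overall, the franchisee prevails.

franchisee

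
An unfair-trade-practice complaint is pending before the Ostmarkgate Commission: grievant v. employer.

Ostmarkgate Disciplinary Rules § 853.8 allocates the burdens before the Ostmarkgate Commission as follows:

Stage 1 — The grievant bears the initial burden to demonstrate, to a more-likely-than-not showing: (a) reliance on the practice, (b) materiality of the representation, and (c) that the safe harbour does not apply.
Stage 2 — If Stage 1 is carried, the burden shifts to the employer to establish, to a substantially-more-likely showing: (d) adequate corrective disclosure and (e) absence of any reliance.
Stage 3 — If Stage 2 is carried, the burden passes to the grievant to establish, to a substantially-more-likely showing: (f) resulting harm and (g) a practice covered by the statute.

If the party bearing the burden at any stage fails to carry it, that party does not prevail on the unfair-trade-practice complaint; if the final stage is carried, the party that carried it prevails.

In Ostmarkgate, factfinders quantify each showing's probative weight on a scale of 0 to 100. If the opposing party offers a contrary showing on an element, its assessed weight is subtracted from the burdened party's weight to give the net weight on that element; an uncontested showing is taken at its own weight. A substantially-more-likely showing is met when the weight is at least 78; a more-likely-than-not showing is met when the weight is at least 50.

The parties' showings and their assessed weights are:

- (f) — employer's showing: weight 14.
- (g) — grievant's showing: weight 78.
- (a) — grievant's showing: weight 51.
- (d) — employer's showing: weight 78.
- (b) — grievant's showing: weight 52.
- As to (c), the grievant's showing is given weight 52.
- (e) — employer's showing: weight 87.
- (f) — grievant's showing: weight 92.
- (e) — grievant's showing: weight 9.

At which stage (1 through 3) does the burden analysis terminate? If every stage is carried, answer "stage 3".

Stage 1 (grievant, a more-likely-than-not showing, weight is at least 50): (a) 51 ≥ 50 — meets; (b) 52 ≥ 50 — meets; (c) 52 ≥ 50 — meets.
  All elements met. The burden passes to the employer.
Stage 2 (employer, a substantially-more-likely showing, weight is at least 78): (d) 78 ≥ 78 — meets; (e) net 87−9=78 ≥ 78 — meets.
  Stage 2 is satisfied; the onus moves to the grievant.
Stage 3 (grievant, a substantially-more-likely showing, weight is at least 78): (f) net 92−14=78 ≥ 78 — meets; (g) 78 ≥ 78 — meets.
  The grievant carries the last stage.
Every stage carried; the grievant prevails.

stage 3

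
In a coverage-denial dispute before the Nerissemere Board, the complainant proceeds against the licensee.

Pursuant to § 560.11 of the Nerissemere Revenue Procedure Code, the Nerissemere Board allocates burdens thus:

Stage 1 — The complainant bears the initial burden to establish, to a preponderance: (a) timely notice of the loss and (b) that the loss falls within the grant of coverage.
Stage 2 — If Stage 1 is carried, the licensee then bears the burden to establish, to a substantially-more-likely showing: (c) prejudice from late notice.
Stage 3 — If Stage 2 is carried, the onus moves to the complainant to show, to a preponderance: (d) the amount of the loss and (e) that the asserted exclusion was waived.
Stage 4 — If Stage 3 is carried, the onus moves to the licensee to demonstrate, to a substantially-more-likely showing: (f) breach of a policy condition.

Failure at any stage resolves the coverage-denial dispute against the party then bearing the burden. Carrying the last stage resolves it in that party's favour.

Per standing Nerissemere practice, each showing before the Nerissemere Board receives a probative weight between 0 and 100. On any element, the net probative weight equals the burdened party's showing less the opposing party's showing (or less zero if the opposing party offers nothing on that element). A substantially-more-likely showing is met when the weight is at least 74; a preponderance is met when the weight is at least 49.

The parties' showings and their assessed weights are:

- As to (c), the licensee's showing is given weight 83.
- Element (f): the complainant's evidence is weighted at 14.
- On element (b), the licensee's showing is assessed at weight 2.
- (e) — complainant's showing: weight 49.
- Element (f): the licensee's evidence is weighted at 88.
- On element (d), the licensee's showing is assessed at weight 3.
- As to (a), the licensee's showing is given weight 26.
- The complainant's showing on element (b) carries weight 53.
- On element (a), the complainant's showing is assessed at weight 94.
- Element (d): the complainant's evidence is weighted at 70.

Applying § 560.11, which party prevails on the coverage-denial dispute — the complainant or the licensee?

Stage 1 — burden on complainant; standard: a preponderance (weight is at least 49).
    (a): 94 − 26 = 68 ≥ 49 [met]
    (b): 53 − 2 = 51 ≥ 49 [met]
  All elements met. The burden passes to the licensee.
Stage 2 — burden on licensee; standard: a substantially-more-likely showing (weight is at least 74).
    (c): 83 ≥ 74 [met]
  All elements met. The burden passes to the complainant.
Stage 3 — burden on complainant; standard: a preponderance (weight is at least 49).
    (d): 70 − 3 = 67 ≥ 49 [met]
    (e): 49 ≥ 49 [met]
  Stage 3 is satisfied; the onus moves to the licensee.
Stage 4 — burden on licensee; standard: a substantially-more-likely showing (weight is at least 74).
    (f): 88 − 14 = 74 ≥ 74 [met]
  The licensee carries the last stage.
With every stage satisfied, the licensee prevails.

licensee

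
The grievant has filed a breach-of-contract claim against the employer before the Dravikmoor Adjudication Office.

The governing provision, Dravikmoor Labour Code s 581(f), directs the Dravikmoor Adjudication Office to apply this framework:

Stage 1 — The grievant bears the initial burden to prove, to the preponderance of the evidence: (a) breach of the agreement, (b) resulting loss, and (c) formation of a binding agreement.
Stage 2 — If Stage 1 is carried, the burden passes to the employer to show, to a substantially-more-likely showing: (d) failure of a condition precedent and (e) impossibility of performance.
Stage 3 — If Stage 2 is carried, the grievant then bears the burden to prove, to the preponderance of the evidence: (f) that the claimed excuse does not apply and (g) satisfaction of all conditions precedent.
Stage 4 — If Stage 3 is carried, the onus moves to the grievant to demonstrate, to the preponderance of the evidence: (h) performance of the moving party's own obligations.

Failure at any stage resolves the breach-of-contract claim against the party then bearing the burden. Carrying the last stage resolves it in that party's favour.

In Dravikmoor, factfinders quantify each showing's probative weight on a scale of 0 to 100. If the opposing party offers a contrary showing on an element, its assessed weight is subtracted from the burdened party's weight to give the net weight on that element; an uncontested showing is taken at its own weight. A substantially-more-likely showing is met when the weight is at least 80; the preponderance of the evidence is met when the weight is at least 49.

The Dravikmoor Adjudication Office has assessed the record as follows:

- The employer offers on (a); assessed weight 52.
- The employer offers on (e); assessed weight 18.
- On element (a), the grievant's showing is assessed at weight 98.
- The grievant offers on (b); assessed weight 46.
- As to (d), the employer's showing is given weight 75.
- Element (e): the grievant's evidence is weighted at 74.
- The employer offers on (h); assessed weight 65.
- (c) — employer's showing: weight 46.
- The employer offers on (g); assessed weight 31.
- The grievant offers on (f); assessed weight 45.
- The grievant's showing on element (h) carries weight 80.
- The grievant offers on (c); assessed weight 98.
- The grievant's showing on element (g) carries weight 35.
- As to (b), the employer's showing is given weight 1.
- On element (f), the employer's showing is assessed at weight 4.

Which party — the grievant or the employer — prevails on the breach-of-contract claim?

employer

Stage 1 (grievant, the preponderance of the evidence, weight is at least 49): (a) net 98−52=46 < 49 — fails; (b) net 46−1=45 < 49 — fails; (c) net 98−46=52 ≥ 49 — meets.
  Stage 1 not carried; the grievant fails its burden.
The analysis ends at Stage 1; the employer prevails.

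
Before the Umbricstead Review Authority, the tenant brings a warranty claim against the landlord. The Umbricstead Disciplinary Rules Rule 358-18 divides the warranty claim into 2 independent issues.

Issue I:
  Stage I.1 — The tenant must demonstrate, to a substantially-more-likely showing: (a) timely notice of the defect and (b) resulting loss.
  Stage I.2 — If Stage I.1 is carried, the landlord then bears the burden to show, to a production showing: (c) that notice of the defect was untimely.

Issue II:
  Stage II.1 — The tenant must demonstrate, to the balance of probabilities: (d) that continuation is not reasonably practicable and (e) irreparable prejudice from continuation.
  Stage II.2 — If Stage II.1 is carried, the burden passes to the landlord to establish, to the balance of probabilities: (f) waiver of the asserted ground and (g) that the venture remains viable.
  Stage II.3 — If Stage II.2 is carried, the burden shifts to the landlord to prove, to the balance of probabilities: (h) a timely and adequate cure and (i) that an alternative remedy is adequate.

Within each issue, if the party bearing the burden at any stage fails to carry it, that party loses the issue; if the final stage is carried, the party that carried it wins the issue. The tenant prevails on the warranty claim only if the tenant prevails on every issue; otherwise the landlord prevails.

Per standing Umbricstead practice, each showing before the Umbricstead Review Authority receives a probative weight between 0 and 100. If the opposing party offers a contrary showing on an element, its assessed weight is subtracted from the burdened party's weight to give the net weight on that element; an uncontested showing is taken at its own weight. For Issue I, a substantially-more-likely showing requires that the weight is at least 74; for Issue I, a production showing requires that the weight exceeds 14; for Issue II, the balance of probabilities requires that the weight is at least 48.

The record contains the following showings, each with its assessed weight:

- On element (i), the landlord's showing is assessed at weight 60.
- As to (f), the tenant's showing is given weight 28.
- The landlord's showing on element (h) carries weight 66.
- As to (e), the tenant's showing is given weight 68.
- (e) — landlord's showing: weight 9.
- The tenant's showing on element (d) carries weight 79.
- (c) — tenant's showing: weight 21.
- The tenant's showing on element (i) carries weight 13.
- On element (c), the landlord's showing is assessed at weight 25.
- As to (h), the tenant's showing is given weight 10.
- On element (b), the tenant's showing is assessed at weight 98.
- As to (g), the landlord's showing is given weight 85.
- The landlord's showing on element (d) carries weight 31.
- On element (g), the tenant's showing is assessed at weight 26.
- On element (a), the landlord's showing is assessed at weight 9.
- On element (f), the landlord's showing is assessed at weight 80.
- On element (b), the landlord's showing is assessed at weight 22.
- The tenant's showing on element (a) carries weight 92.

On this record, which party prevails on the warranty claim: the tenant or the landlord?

tenant

— Issue I —
Stage I.1 (tenant, a substantially-more-likely showing, weight is at least 74): (a) net 92−9=83 ≥ 74 — meets; (b) net 98−22=76 ≥ 74 — meets.
  Stage I.1 carried; the burden shifts to the landlord.
Stage I.2 (landlord, a production showing, weight exceeds 14): (c) net 25−21=4 ≤ 14 — fails.
  Stage I.2 not carried; the landlord fails its burden.
The tenant prevails on this issue.
— Issue II —
Stage II.1 — burden on tenant; standard: the balance of probabilities (weight is at least 48).
    (d): 79 − 31 = 48 ≥ 48 [met]
    (e): 68 − 9 = 59 ≥ 48 [met]
  Stage II.1 is satisfied; the onus moves to the landlord.
Stage II.2 — burden on landlord; standard: the balance of probabilities (weight is at least 48).
    (f): 80 − 28 = 52 ≥ 48 [met]
    (g): 85 − 26 = 59 ≥ 48 [met]
  Stage II.2 is satisfied; the landlord continues to bear the burden.
Stage II.3 — burden on landlord; standard: the balance of probabilities (weight is at least 48).
    (h): 66 − 10 = 56 ≥ 48 [met]
    (i): 60 − 13 = 47 < 48 [not met]
  The landlord does not carry Stage II.3.
So the tenant prevails on this issue.
Per-issue: Issue I → tenant; Issue II → tenant. The tenant must prevail on every issue; overall, the tenant prevails.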